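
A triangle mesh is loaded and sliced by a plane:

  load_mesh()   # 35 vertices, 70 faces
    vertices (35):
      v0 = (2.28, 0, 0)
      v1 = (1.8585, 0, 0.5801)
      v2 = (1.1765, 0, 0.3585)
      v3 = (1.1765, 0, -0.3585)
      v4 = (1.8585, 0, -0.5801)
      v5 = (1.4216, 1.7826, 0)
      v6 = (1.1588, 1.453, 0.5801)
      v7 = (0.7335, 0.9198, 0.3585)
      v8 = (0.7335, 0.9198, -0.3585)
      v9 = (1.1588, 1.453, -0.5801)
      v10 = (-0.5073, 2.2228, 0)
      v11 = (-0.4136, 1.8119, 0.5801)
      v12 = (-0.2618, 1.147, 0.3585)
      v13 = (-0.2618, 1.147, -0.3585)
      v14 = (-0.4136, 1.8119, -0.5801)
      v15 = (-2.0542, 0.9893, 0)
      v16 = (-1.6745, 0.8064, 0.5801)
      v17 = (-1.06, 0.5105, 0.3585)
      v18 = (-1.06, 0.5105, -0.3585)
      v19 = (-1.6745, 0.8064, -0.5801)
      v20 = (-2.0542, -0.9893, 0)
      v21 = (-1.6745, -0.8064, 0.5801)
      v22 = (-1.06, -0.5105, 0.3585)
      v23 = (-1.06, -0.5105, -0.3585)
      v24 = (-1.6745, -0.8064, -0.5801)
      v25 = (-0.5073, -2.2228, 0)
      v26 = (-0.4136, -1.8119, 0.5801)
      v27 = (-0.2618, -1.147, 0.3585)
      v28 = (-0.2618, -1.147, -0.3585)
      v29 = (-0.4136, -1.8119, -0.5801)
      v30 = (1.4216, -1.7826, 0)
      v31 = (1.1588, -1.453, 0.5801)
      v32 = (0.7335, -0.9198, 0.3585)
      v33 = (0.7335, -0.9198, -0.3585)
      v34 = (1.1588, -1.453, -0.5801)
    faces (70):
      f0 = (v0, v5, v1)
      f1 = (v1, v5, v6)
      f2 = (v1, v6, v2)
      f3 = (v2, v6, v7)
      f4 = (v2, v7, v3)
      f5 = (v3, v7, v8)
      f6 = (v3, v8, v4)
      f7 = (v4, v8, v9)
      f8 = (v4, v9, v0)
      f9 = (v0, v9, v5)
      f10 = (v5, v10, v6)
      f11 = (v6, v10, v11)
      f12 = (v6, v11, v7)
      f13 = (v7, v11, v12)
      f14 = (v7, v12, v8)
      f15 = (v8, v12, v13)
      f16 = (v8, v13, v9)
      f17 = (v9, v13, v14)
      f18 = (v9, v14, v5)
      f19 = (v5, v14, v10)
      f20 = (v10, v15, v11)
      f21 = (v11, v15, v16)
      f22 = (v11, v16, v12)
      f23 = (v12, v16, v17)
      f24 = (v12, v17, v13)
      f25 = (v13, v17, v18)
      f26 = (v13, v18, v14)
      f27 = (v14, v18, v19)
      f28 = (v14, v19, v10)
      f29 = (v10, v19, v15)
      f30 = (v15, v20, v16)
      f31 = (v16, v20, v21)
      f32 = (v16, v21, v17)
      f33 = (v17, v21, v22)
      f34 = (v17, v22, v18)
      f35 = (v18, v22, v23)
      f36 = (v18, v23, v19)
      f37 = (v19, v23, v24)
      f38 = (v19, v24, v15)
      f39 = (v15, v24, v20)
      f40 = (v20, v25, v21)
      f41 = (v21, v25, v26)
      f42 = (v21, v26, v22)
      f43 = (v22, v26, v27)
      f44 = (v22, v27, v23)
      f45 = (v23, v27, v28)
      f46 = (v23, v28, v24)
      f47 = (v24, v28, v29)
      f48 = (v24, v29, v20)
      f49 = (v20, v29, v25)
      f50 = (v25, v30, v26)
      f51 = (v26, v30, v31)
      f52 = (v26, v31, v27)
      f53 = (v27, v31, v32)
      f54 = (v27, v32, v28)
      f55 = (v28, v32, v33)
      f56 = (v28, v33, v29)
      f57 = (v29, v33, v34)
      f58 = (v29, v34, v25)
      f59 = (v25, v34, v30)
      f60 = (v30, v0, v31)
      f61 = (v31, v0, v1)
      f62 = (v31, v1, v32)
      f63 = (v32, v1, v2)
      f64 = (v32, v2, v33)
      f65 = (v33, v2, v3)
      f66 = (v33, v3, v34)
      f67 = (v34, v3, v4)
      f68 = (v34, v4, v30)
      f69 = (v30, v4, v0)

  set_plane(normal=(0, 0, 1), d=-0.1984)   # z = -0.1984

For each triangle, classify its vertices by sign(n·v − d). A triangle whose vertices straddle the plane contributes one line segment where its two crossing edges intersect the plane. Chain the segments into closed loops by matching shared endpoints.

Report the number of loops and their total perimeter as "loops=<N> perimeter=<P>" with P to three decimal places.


loops=2 perimeter=20.120

Straddling triangles (28 of 70):
  (v2,v7,v3) [++-] → (1.07758, 0.205384, -0.1984)–(1.1765, 0, -0.1984)  len=0.2280
  (v3,v7,v8) [-+-] → (1.07758, 0.205384, -0.1984)–(0.7335, 0.9198, -0.1984)  len=0.7930
  (v4,v9,v0) [--+] → (1.89654, 0.496941, -0.1984)–(2.13584, 0, -0.1984)  len=0.5516
  (v0,v9,v5) [+-+] → (1.89654, 0.496941, -0.1984)–(1.33172, 1.66987, -0.1984)  len=1.3018
  (v7,v12,v8) [++-] → (0.511258, 0.970532, -0.1984)–(0.7335, 0.9198, -0.1984)  len=0.2280
  (v8,v12,v13) [-+-] → (0.511258, 0.970532, -0.1984)–(-0.2618, 1.147, -0.1984)  len=0.7929
  (v9,v14,v5) [--+] → (0.793943, 1.79262, -0.1984)–(1.33172, 1.66987, -0.1984)  len=0.5516
  (v5,v14,v10) [+-+] → (0.793943, 1.79262, -0.1984)–(-0.475254, 2.08227, -0.1984)  len=1.3018
  (v12,v17,v13) [++-] → (-0.440031, 1.00487, -0.1984)–(-0.2618, 1.147, -0.1984)  len=0.2280
  (v13,v17,v18) [-+-] → (-0.440031, 1.00487, -0.1984)–(-1.06, 0.5105, -0.1984)  len=0.7929
  (v14,v19,v10) [--+] → (-0.906494, 1.73838, -0.1984)–(-0.475254, 2.08227, -0.1984)  len=0.5516
  (v10,v19,v15) [+-+] → (-0.906494, 1.73838, -0.1984)–(-1.92434, 0.926746, -0.1984)  len=1.3018
  (v17,v22,v18) [++-] → (-1.06, 0.282519, -0.1984)–(-1.06, 0.5105, -0.1984)  len=0.2280
  (v18,v22,v23) [-+-] → (-1.06, 0.282519, -0.1984)–(-1.06, -0.5105, -0.1984)  len=0.7930
  (v19,v24,v15) [--+] → (-1.92434, 0.375153, -0.1984)–(-1.92434, 0.926746, -0.1984)  len=0.5516
  (v15,v24,v20) [+-+] → (-1.92434, 0.375153, -0.1984)–(-1.92434, -0.926746, -0.1984)  len=1.3019
  (v22,v27,v23) [++-] → (-0.881769, -0.652625, -0.1984)–(-1.06, -0.5105, -0.1984)  len=0.2280
  (v23,v27,v28) [-+-] → (-0.881769, -0.652625, -0.1984)–(-0.2618, -1.147, -0.1984)  len=0.7929
  (v24,v29,v20) [--+] → (-1.4931, -1.27064, -0.1984)–(-1.92434, -0.926746, -0.1984)  len=0.5516
  (v20,v29,v25) [+-+] → (-1.4931, -1.27064, -0.1984)–(-0.475254, -2.08227, -0.1984)  len=1.3018
  (v27,v32,v28) [++-] → (-0.039558, -1.09627, -0.1984)–(-0.2618, -1.147, -0.1984)  len=0.2280
  (v28,v32,v33) [-+-] → (-0.039558, -1.09627, -0.1984)–(0.7335, -0.9198, -0.1984)  len=0.7929
  (v29,v34,v25) [--+] → (0.0625229, -1.95952, -0.1984)–(-0.475254, -2.08227, -0.1984)  len=0.5516
  (v25,v34,v30) [+-+] → (0.0625229, -1.95952, -0.1984)–(1.33172, -1.66987, -0.1984)  len=1.3018
  (v32,v2,v33) [++-] → (0.832418, -0.714416, -0.1984)–(0.7335, -0.9198, -0.1984)  len=0.2280
  (v33,v2,v3) [-+-] → (0.832418, -0.714416, -0.1984)–(1.1765, 0, -0.1984)  len=0.7930
  (v34,v4,v30) [--+] → (1.57102, -1.17293, -0.1984)–(1.33172, -1.66987, -0.1984)  len=0.5516
  (v30,v4,v0) [+-+] → (1.57102, -1.17293, -0.1984)–(2.13584, 0, -0.1984)  len=1.3018

Chained into 2 loop(s):
  loop 1: 14 segments, perimeter = 7.1465
  loop 2: 14 segments, perimeter = 12.9740
Total perimeter = 20.120


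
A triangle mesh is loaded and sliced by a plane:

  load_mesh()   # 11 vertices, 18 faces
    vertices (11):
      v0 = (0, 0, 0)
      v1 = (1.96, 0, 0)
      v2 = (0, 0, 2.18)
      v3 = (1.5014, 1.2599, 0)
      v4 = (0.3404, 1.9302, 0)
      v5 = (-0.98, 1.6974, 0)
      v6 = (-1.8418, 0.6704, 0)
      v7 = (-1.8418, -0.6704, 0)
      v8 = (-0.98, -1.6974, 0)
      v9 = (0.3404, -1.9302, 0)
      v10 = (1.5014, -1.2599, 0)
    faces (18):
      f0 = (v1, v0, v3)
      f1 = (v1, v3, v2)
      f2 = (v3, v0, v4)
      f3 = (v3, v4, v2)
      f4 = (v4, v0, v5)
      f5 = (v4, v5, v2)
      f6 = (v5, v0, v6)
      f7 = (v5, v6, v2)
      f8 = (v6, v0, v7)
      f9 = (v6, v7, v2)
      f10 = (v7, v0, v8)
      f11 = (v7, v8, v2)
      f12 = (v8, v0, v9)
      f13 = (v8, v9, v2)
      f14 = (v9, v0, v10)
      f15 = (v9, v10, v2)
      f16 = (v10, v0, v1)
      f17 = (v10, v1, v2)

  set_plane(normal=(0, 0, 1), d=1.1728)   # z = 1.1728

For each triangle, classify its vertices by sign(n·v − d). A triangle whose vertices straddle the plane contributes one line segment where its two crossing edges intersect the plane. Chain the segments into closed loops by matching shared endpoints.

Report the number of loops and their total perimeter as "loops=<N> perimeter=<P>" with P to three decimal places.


loops=1 perimeter=5.575

Straddling triangles (9 of 18):
  (v1,v3,v2) [--+] → (0.693674, 0.582097, 1.1728)–(0.905556, 0, 1.1728)  len=0.6195
  (v3,v4,v2) [--+] → (0.157271, 0.891788, 1.1728)–(0.693674, 0.582097, 1.1728)  len=0.6194
  (v4,v5,v2) [--+] → (-0.452778, 0.78423, 1.1728)–(0.157271, 0.891788, 1.1728)  len=0.6195
  (v5,v6,v2) [--+] → (-0.850945, 0.309737, 1.1728)–(-0.452778, 0.78423, 1.1728)  len=0.6194
  (v6,v7,v2) [--+] → (-0.850945, -0.309737, 1.1728)–(-0.850945, 0.309737, 1.1728)  len=0.6195
  (v7,v8,v2) [--+] → (-0.452778, -0.78423, 1.1728)–(-0.850945, -0.309737, 1.1728)  len=0.6194
  (v8,v9,v2) [--+] → (0.157271, -0.891788, 1.1728)–(-0.452778, -0.78423, 1.1728)  len=0.6195
  (v9,v10,v2) [--+] → (0.693674, -0.582097, 1.1728)–(0.157271, -0.891788, 1.1728)  len=0.6194
  (v10,v1,v2) [--+] → (0.905556, 0, 1.1728)–(0.693674, -0.582097, 1.1728)  len=0.6195

Chained into 1 loop(s):
  loop 1: 9 segments, perimeter = 5.5749
Total perimeter = 5.575


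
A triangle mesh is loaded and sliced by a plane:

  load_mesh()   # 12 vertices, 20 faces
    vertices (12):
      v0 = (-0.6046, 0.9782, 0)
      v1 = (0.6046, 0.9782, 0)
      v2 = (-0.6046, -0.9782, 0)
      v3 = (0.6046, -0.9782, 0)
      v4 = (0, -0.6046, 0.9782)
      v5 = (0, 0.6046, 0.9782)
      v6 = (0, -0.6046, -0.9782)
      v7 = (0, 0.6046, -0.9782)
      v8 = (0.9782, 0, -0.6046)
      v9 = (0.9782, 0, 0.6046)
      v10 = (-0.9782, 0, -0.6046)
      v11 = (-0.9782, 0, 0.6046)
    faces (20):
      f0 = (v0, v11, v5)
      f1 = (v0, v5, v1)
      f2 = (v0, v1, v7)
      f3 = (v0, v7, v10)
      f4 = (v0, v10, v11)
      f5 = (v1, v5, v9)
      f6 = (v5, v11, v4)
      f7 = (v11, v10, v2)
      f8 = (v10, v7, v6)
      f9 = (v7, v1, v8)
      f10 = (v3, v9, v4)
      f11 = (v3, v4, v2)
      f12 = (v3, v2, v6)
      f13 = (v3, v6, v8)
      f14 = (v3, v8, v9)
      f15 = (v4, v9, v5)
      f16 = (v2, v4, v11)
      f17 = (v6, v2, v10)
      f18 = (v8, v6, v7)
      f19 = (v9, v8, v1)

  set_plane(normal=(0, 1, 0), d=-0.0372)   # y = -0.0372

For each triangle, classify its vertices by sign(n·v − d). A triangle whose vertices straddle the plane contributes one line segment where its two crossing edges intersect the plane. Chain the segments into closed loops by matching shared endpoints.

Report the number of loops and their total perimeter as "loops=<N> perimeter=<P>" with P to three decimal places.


Straddling triangles (10 of 20):
  (v5,v11,v4) [++-] → (-0.918013, -0.0372, 0.627587)–(0, -0.0372, 0.9782)  len=0.9827
  (v11,v10,v2) [++-] → (-0.963992, -0.0372, -0.581608)–(-0.963992, -0.0372, 0.581608)  len=1.1632
  (v10,v7,v6) [++-] → (0, -0.0372, -0.9782)–(-0.918013, -0.0372, -0.627587)  len=0.9827
  (v3,v9,v4) [-+-] → (0.963992, -0.0372, 0.581608)–(0.918013, -0.0372, 0.627587)  len=0.0650
  (v3,v6,v8) [--+] → (0.918013, -0.0372, -0.627587)–(0.963992, -0.0372, -0.581608)  len=0.0650
  (v3,v8,v9) [-++] → (0.963992, -0.0372, -0.581608)–(0.963992, -0.0372, 0.581608)  len=1.1632
  (v4,v9,v5) [-++] → (0.918013, -0.0372, 0.627587)–(0, -0.0372, 0.9782)  len=0.9827
  (v2,v4,v11) [--+] → (-0.918013, -0.0372, 0.627587)–(-0.963992, -0.0372, 0.581608)  len=0.0650
  (v6,v2,v10) [--+] → (-0.963992, -0.0372, -0.581608)–(-0.918013, -0.0372, -0.627587)  len=0.0650
  (v8,v6,v7) [+-+] → (0.918013, -0.0372, -0.627587)–(0, -0.0372, -0.9782)  len=0.9827

Chained into 1 loop(s):
  loop 1: 10 segments, perimeter = 6.5173
Total perimeter = 6.517

loops=1 perimeter=6.517


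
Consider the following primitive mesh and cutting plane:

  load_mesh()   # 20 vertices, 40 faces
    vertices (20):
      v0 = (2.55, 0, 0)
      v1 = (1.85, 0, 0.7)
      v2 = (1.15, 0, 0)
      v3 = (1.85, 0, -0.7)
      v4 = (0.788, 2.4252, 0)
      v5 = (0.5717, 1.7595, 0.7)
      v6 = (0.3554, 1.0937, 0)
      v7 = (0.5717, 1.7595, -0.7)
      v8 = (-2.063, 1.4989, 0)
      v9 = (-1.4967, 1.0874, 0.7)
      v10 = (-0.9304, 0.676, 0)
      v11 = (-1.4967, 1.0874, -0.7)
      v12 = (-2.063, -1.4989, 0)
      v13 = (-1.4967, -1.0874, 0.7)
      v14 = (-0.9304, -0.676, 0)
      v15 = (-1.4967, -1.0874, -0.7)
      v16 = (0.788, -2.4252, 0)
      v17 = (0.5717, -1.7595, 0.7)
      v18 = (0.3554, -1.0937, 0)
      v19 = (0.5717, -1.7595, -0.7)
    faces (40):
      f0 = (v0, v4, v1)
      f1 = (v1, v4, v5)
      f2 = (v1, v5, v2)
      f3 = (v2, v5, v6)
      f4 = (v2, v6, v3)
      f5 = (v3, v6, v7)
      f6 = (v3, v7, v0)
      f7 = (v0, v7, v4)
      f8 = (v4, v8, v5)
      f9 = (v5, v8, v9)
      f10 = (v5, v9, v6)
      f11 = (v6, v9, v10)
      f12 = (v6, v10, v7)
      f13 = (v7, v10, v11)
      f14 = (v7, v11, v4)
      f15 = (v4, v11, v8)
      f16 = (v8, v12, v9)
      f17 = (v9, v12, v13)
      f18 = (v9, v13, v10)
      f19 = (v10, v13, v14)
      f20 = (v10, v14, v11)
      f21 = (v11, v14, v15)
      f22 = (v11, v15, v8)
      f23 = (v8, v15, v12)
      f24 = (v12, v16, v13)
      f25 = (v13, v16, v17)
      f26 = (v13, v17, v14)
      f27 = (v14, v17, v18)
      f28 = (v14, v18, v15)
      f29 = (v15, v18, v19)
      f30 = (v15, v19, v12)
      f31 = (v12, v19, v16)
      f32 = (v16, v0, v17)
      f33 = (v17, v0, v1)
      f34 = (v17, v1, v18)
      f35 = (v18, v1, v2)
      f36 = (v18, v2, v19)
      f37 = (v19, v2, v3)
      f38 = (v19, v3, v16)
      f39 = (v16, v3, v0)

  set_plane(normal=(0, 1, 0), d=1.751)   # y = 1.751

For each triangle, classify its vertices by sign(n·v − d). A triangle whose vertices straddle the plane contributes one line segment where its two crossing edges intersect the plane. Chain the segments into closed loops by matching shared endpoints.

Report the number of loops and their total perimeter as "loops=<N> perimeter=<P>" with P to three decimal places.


Straddling triangles (14 of 40):
  (v0,v4,v1) [-+-] → (1.27783, 1.751, 0)–(1.08323, 1.751, 0.194598)  len=0.2752
  (v1,v4,v5) [-++] → (1.08323, 1.751, 0.194598)–(0.577875, 1.751, 0.7)  len=0.7147
  (v1,v5,v2) [-+-] → (0.577875, 1.751, 0.7)–(0.574494, 1.751, 0.696618)  len=0.0048
  (v2,v5,v6) [-+-] → (0.574494, 1.751, 0.696618)–(0.568939, 1.751, 0.691063)  len=0.0079
  (v3,v6,v7) [--+] → (0.568939, 1.751, -0.691063)–(0.577875, 1.751, -0.7)  len=0.0126
  (v3,v7,v0) [-+-] → (0.577875, 1.751, -0.7)–(0.581257, 1.751, -0.696618)  len=0.0048
  (v0,v7,v4) [-++] → (0.581257, 1.751, -0.696618)–(1.27783, 1.751, 0)  len=0.9851
  (v4,v8,v5) [+-+] → (-1.28708, 1.751, 0)–(0.485764, 1.751, 0.677168)  len=1.8978
  (v5,v8,v9) [+--] → (0.485764, 1.751, 0.677168)–(0.545541, 1.751, 0.7)  len=0.0640
  (v5,v9,v6) [+--] → (0.545541, 1.751, 0.7)–(0.568939, 1.751, 0.691063)  len=0.0250
  (v6,v10,v7) [--+] → (0.559916, 1.751, -0.694509)–(0.568939, 1.751, -0.691063)  len=0.0097
  (v7,v10,v11) [+--] → (0.559916, 1.751, -0.694509)–(0.545541, 1.751, -0.7)  len=0.0154
  (v7,v11,v4) [+-+] → (0.545541, 1.751, -0.7)–(-0.363401, 1.751, -0.352773)  len=0.9730
  (v4,v11,v8) [+--] → (-0.363401, 1.751, -0.352773)–(-1.28708, 1.751, 0)  len=0.9887

Chained into 1 loop(s):
  loop 1: 14 segments, perimeter = 5.9787
Total perimeter = 5.979

loops=1 perimeter=5.979


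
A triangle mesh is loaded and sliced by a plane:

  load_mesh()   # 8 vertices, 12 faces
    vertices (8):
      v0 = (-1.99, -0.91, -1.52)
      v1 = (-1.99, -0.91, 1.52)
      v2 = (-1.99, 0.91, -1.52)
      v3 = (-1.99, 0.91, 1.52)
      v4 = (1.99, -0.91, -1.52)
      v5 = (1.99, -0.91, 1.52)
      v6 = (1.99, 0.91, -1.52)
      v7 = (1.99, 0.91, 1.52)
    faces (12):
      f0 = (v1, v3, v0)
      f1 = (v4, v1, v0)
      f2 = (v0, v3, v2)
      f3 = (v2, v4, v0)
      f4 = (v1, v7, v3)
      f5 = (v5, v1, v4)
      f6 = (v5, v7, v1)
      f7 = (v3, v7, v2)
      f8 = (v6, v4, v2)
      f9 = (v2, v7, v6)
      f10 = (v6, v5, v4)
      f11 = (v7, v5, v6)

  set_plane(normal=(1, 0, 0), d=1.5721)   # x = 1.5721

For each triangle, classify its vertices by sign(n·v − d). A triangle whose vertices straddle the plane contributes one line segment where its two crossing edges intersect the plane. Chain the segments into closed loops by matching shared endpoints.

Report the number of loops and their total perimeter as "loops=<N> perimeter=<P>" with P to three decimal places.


loops=1 perimeter=9.720

Straddling triangles (8 of 12):
  (v4,v1,v0) [+--] → (1.5721, -0.91, -1.2008)–(1.5721, -0.91, -1.52)  len=0.3192
  (v2,v4,v0) [-+-] → (1.5721, -0.7189, -1.52)–(1.5721, -0.91, -1.52)  len=0.1911
  (v1,v7,v3) [-+-] → (1.5721, 0.7189, 1.52)–(1.5721, 0.91, 1.52)  len=0.1911
  (v5,v1,v4) [+-+] → (1.5721, -0.91, 1.52)–(1.5721, -0.91, -1.2008)  len=2.7208
  (v5,v7,v1) [++-] → (1.5721, 0.7189, 1.52)–(1.5721, -0.91, 1.52)  len=1.6289
  (v3,v7,v2) [-+-] → (1.5721, 0.91, 1.52)–(1.5721, 0.91, 1.2008)  len=0.3192
  (v6,v4,v2) [++-] → (1.5721, -0.7189, -1.52)–(1.5721, 0.91, -1.52)  len=1.6289
  (v2,v7,v6) [-++] → (1.5721, 0.91, 1.2008)–(1.5721, 0.91, -1.52)  len=2.7208

Chained into 1 loop(s):
  loop 1: 8 segments, perimeter = 9.7200
Total perimeter = 9.720


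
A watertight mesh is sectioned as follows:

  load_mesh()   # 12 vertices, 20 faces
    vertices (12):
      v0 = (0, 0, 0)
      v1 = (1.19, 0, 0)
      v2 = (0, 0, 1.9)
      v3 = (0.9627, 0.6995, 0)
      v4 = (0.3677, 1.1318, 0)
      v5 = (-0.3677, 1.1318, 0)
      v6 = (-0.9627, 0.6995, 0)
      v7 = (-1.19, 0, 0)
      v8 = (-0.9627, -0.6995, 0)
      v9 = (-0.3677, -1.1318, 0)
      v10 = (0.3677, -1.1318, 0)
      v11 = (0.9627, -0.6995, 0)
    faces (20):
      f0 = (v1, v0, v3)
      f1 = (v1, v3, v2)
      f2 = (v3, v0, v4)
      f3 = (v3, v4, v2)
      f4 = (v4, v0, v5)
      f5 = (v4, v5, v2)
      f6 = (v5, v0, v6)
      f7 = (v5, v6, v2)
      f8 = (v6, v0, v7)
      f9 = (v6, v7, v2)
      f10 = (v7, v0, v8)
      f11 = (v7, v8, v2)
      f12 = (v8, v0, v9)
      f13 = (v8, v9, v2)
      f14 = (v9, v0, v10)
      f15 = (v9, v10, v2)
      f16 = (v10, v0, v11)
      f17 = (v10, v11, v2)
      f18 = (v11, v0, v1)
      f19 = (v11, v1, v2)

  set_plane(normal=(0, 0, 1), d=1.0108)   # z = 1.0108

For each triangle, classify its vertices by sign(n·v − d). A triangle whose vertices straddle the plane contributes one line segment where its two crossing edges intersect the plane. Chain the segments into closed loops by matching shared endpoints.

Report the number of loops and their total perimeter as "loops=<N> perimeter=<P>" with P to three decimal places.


Straddling triangles (10 of 20):
  (v1,v3,v2) [--+] → (0.450544, 0.327366, 1.0108)–(0.55692, 0, 1.0108)  len=0.3442
  (v3,v4,v2) [--+] → (0.172084, 0.529682, 1.0108)–(0.450544, 0.327366, 1.0108)  len=0.3442
  (v4,v5,v2) [--+] → (-0.172084, 0.529682, 1.0108)–(0.172084, 0.529682, 1.0108)  len=0.3442
  (v5,v6,v2) [--+] → (-0.450544, 0.327366, 1.0108)–(-0.172084, 0.529682, 1.0108)  len=0.3442
  (v6,v7,v2) [--+] → (-0.55692, 0, 1.0108)–(-0.450544, 0.327366, 1.0108)  len=0.3442
  (v7,v8,v2) [--+] → (-0.450544, -0.327366, 1.0108)–(-0.55692, 0, 1.0108)  len=0.3442
  (v8,v9,v2) [--+] → (-0.172084, -0.529682, 1.0108)–(-0.450544, -0.327366, 1.0108)  len=0.3442
  (v9,v10,v2) [--+] → (0.172084, -0.529682, 1.0108)–(-0.172084, -0.529682, 1.0108)  len=0.3442
  (v10,v11,v2) [--+] → (0.450544, -0.327366, 1.0108)–(0.172084, -0.529682, 1.0108)  len=0.3442
  (v11,v1,v2) [--+] → (0.55692, 0, 1.0108)–(0.450544, -0.327366, 1.0108)  len=0.3442

Chained into 1 loop(s):
  loop 1: 10 segments, perimeter = 3.4420
Total perimeter = 3.442

loops=1 perimeter=3.442


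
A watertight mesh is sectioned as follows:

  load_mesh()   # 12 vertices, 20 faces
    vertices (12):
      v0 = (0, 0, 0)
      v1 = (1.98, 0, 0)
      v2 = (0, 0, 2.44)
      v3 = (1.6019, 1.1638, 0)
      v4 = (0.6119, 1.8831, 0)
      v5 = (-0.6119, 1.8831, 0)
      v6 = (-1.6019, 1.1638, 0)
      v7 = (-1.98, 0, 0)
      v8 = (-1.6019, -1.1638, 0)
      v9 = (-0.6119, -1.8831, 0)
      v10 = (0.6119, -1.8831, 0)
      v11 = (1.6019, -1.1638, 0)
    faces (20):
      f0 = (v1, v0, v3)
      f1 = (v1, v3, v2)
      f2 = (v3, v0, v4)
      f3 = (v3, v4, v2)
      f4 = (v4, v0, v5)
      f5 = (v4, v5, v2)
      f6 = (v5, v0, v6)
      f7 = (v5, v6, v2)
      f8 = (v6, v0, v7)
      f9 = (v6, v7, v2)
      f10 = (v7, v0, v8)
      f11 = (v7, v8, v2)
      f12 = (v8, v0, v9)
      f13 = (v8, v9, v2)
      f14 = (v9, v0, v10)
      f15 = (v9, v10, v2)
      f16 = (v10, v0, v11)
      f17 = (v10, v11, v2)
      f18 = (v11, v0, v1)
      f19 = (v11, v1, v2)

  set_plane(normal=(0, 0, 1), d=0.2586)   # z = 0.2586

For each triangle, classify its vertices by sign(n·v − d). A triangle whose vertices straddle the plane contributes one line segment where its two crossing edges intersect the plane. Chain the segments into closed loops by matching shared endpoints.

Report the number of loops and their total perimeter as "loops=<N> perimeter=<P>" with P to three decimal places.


loops=1 perimeter=10.940

Straddling triangles (10 of 20):
  (v1,v3,v2) [--+] → (1.43212, 1.04046, 0.2586)–(1.77015, 0, 0.2586)  len=1.0940
  (v3,v4,v2) [--+] → (0.547049, 1.68352, 0.2586)–(1.43212, 1.04046, 0.2586)  len=1.0940
  (v4,v5,v2) [--+] → (-0.547049, 1.68352, 0.2586)–(0.547049, 1.68352, 0.2586)  len=1.0941
  (v5,v6,v2) [--+] → (-1.43212, 1.04046, 0.2586)–(-0.547049, 1.68352, 0.2586)  len=1.0940
  (v6,v7,v2) [--+] → (-1.77015, 0, 0.2586)–(-1.43212, 1.04046, 0.2586)  len=1.0940
  (v7,v8,v2) [--+] → (-1.43212, -1.04046, 0.2586)–(-1.77015, 0, 0.2586)  len=1.0940
  (v8,v9,v2) [--+] → (-0.547049, -1.68352, 0.2586)–(-1.43212, -1.04046, 0.2586)  len=1.0940
  (v9,v10,v2) [--+] → (0.547049, -1.68352, 0.2586)–(-0.547049, -1.68352, 0.2586)  len=1.0941
  (v10,v11,v2) [--+] → (1.43212, -1.04046, 0.2586)–(0.547049, -1.68352, 0.2586)  len=1.0940
  (v11,v1,v2) [--+] → (1.77015, 0, 0.2586)–(1.43212, -1.04046, 0.2586)  len=1.0940

Chained into 1 loop(s):
  loop 1: 10 segments, perimeter = 10.9403
Total perimeter = 10.940


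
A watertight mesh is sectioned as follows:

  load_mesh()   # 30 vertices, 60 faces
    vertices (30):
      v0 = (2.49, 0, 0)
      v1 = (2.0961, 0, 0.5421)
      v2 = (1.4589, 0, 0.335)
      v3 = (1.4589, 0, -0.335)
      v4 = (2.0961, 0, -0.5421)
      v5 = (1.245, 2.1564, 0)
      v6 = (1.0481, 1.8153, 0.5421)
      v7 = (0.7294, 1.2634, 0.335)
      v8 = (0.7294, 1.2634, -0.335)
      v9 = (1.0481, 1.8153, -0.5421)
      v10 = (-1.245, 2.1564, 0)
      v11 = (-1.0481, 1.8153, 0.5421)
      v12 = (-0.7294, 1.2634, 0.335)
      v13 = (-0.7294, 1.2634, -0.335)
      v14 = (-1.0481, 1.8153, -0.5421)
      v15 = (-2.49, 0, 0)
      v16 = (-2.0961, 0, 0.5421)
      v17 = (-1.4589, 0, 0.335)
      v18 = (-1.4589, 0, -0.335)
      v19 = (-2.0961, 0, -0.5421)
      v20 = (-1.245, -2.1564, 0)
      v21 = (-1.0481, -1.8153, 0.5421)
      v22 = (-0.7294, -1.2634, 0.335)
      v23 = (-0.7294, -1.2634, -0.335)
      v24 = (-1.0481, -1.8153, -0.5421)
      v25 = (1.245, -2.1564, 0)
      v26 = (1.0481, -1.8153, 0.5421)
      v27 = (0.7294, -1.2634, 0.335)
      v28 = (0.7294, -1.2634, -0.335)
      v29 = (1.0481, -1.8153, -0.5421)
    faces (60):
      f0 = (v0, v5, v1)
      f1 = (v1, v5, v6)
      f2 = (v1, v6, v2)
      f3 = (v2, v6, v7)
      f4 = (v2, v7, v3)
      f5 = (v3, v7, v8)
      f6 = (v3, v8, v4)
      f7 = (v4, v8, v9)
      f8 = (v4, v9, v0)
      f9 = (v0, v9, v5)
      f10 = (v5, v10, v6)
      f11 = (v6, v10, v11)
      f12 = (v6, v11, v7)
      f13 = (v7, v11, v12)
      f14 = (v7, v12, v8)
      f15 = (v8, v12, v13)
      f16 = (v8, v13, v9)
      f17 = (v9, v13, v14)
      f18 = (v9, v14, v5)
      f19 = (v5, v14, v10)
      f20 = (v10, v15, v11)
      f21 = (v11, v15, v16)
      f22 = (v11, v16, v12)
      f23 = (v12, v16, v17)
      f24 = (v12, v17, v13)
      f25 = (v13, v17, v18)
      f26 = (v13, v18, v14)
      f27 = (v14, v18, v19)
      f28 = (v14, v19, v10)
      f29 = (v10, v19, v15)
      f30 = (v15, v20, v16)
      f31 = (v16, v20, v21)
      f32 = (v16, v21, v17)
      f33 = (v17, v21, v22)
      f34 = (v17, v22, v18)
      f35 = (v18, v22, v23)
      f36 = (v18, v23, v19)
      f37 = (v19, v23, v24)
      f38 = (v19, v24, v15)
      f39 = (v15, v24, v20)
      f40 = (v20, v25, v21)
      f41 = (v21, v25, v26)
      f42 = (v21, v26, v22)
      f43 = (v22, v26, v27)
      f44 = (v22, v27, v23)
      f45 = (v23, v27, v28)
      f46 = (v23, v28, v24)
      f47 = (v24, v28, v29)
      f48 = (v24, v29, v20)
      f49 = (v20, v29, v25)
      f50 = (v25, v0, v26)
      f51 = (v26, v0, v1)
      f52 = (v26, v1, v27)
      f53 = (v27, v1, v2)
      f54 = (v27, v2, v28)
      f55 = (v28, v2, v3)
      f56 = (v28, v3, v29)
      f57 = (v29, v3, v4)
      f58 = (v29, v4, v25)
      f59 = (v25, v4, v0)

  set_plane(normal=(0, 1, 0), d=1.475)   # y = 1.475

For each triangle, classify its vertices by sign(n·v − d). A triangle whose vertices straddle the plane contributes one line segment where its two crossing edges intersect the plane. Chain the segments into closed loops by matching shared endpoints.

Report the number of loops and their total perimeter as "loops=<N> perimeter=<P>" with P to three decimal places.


Straddling triangles (18 of 60):
  (v0,v5,v1) [-+-] → (1.63841, 1.475, 0)–(1.51394, 1.475, 0.171298)  len=0.2117
  (v1,v5,v6) [-++] → (1.51394, 1.475, 0.171298)–(1.24456, 1.475, 0.5421)  len=0.4583
  (v1,v6,v2) [-+-] → (1.24456, 1.475, 0.5421)–(1.12511, 1.475, 0.503277)  len=0.1256
  (v2,v6,v7) [-+-] → (1.12511, 1.475, 0.503277)–(0.85159, 1.475, 0.414403)  len=0.2876
  (v4,v8,v9) [--+] → (0.85159, 1.475, -0.414403)–(1.24456, 1.475, -0.5421)  len=0.4132
  (v4,v9,v0) [-+-] → (1.24456, 1.475, -0.5421)–(1.3184, 1.475, -0.440477)  len=0.1256
  (v0,v9,v5) [-++] → (1.3184, 1.475, -0.440477)–(1.63841, 1.475, 0)  len=0.5444
  (v6,v11,v7) [++-] → (0.0479015, 1.475, 0.414403)–(0.85159, 1.475, 0.414403)  len=0.8037
  (v7,v11,v12) [-+-] → (0.0479015, 1.475, 0.414403)–(-0.85159, 1.475, 0.414403)  len=0.8995
  (v8,v13,v9) [--+] → (-0.0479015, 1.475, -0.414403)–(0.85159, 1.475, -0.414403)  len=0.8995
  (v9,v13,v14) [+-+] → (-0.0479015, 1.475, -0.414403)–(-0.85159, 1.475, -0.414403)  len=0.8037
  (v10,v15,v11) [+-+] → (-1.63841, 1.475, 0)–(-1.3184, 1.475, 0.440477)  len=0.5444
  (v11,v15,v16) [+--] → (-1.3184, 1.475, 0.440477)–(-1.24456, 1.475, 0.5421)  len=0.1256
  (v11,v16,v12) [+--] → (-1.24456, 1.475, 0.5421)–(-0.85159, 1.475, 0.414403)  len=0.4132
  (v13,v18,v14) [--+] → (-1.12511, 1.475, -0.503277)–(-0.85159, 1.475, -0.414403)  len=0.2876
  (v14,v18,v19) [+--] → (-1.12511, 1.475, -0.503277)–(-1.24456, 1.475, -0.5421)  len=0.1256
  (v14,v19,v10) [+-+] → (-1.24456, 1.475, -0.5421)–(-1.51394, 1.475, -0.171298)  len=0.4583
  (v10,v19,v15) [+--] → (-1.51394, 1.475, -0.171298)–(-1.63841, 1.475, 0)  len=0.2117

Chained into 1 loop(s):
  loop 1: 18 segments, perimeter = 7.7394
Total perimeter = 7.739

loops=1 perimeter=7.739


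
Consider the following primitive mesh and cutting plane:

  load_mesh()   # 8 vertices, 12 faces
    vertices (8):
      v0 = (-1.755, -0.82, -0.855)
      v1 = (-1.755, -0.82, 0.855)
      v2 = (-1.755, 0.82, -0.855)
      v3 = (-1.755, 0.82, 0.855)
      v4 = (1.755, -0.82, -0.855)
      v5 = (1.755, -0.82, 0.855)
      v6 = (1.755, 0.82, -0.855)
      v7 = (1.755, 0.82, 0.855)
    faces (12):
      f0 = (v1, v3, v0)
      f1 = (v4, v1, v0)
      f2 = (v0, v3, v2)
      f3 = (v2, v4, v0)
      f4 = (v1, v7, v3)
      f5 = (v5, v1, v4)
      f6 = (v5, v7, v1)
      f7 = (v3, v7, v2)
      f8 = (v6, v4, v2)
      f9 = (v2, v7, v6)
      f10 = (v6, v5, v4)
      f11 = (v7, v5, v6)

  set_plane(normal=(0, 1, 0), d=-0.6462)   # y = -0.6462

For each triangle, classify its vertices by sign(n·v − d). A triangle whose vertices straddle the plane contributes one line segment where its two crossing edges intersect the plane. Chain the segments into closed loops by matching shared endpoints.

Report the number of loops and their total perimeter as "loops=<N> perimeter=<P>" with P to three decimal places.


Straddling triangles (8 of 12):
  (v1,v3,v0) [-+-] → (-1.755, -0.6462, 0.855)–(-1.755, -0.6462, -0.673782)  len=1.5288
  (v0,v3,v2) [-++] → (-1.755, -0.6462, -0.673782)–(-1.755, -0.6462, -0.855)  len=0.1812
  (v2,v4,v0) [+--] → (1.38303, -0.6462, -0.855)–(-1.755, -0.6462, -0.855)  len=3.1380
  (v1,v7,v3) [-++] → (-1.38303, -0.6462, 0.855)–(-1.755, -0.6462, 0.855)  len=0.3720
  (v5,v7,v1) [-+-] → (1.755, -0.6462, 0.855)–(-1.38303, -0.6462, 0.855)  len=3.1380
  (v6,v4,v2) [+-+] → (1.755, -0.6462, -0.855)–(1.38303, -0.6462, -0.855)  len=0.3720
  (v6,v5,v4) [+--] → (1.755, -0.6462, 0.673782)–(1.755, -0.6462, -0.855)  len=1.5288
  (v7,v5,v6) [+-+] → (1.755, -0.6462, 0.855)–(1.755, -0.6462, 0.673782)  len=0.1812

Chained into 1 loop(s):
  loop 1: 8 segments, perimeter = 10.4400
Total perimeter = 10.440

loops=1 perimeter=10.440


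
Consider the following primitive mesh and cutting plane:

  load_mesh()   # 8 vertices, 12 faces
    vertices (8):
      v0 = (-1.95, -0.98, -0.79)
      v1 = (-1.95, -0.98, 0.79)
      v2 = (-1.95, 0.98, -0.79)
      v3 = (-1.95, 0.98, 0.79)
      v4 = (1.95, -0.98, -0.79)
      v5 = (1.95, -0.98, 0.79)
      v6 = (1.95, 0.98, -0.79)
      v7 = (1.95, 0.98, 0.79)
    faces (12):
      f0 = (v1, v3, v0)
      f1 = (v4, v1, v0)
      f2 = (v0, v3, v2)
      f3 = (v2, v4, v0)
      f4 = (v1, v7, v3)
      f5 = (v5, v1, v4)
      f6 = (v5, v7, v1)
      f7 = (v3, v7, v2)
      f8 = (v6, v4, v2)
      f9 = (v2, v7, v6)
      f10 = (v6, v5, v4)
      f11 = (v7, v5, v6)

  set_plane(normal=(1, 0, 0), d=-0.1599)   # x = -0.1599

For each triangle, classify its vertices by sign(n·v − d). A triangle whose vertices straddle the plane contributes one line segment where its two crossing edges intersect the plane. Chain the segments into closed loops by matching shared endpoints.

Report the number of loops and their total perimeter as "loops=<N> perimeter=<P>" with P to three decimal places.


loops=1 perimeter=7.080

Straddling triangles (8 of 12):
  (v4,v1,v0) [+--] → (-0.1599, -0.98, 0.06478)–(-0.1599, -0.98, -0.79)  len=0.8548
  (v2,v4,v0) [-+-] → (-0.1599, 0.08036, -0.79)–(-0.1599, -0.98, -0.79)  len=1.0604
  (v1,v7,v3) [-+-] → (-0.1599, -0.08036, 0.79)–(-0.1599, 0.98, 0.79)  len=1.0604
  (v5,v1,v4) [+-+] → (-0.1599, -0.98, 0.79)–(-0.1599, -0.98, 0.06478)  len=0.7252
  (v5,v7,v1) [++-] → (-0.1599, -0.08036, 0.79)–(-0.1599, -0.98, 0.79)  len=0.8996
  (v3,v7,v2) [-+-] → (-0.1599, 0.98, 0.79)–(-0.1599, 0.98, -0.06478)  len=0.8548
  (v6,v4,v2) [++-] → (-0.1599, 0.08036, -0.79)–(-0.1599, 0.98, -0.79)  len=0.8996
  (v2,v7,v6) [-++] → (-0.1599, 0.98, -0.06478)–(-0.1599, 0.98, -0.79)  len=0.7252

Chained into 1 loop(s):
  loop 1: 8 segments, perimeter = 7.0800
Total perimeter = 7.080


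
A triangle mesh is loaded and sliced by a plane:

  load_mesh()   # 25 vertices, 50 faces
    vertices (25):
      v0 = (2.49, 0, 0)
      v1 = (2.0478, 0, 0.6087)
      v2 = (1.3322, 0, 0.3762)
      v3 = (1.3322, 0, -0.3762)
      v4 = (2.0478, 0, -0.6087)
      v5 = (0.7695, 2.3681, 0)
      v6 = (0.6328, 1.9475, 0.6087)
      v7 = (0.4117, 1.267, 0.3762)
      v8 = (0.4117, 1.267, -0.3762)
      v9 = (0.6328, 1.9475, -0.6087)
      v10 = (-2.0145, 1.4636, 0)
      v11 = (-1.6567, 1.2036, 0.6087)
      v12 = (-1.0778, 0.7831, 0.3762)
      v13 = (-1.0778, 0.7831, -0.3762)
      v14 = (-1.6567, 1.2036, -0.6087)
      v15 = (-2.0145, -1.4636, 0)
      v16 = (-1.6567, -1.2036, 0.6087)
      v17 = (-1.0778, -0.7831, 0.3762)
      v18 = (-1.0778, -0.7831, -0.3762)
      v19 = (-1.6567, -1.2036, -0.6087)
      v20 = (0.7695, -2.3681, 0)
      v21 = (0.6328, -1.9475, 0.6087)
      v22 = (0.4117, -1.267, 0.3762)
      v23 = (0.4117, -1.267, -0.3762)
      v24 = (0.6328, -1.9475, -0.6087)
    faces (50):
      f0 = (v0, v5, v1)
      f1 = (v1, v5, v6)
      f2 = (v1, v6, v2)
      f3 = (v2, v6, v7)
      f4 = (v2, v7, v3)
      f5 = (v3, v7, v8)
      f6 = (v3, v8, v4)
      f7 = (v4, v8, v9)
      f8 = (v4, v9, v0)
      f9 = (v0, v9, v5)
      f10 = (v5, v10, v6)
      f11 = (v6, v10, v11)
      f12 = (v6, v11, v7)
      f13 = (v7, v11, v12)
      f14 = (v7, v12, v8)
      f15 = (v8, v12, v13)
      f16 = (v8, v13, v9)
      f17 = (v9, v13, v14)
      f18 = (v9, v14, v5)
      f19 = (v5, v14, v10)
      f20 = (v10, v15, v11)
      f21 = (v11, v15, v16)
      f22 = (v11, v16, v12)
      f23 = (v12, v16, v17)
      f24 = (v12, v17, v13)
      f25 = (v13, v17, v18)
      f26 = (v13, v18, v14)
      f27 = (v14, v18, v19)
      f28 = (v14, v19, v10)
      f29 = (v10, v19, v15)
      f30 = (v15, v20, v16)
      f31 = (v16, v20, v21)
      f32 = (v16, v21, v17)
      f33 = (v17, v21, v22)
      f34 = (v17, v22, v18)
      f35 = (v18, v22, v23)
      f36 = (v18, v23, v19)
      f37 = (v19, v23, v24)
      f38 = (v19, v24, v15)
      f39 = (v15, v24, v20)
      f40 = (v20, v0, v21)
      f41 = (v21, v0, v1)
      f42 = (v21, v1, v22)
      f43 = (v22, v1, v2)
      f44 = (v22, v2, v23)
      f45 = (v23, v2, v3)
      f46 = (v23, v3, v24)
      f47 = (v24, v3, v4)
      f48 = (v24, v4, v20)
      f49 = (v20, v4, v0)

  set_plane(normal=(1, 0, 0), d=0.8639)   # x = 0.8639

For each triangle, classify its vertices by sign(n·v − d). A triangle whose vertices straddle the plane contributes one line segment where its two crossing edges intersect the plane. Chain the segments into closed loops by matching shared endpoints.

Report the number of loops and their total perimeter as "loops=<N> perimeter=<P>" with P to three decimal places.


Straddling triangles (20 of 50):
  (v0,v5,v1) [+-+] → (0.8639, 2.23817, 0)–(0.8639, 2.19322, 0.0449513)  len=0.0636
  (v1,v5,v6) [+--] → (0.8639, 2.19322, 0.0449513)–(0.8639, 1.62943, 0.6087)  len=0.7973
  (v1,v6,v2) [+-+] → (0.8639, 1.62943, 0.6087)–(0.8639, 1.304, 0.531876)  len=0.3344
  (v2,v6,v7) [+--] → (0.8639, 1.304, 0.531876)–(0.8639, 0.64458, 0.3762)  len=0.6775
  (v2,v7,v3) [+-+] → (0.8639, 0.64458, 0.3762)–(0.8639, 0.64458, 0.00657992)  len=0.3696
  (v3,v7,v8) [+--] → (0.8639, 0.64458, 0.00657992)–(0.8639, 0.64458, -0.3762)  len=0.3828
  (v3,v8,v4) [+-+] → (0.8639, 0.64458, -0.3762)–(0.8639, 0.916815, -0.44046)  len=0.2797
  (v4,v8,v9) [+--] → (0.8639, 0.916815, -0.44046)–(0.8639, 1.62943, -0.6087)  len=0.7322
  (v4,v9,v0) [+-+] → (0.8639, 1.62943, -0.6087)–(0.8639, 1.70516, -0.532957)  len=0.1071
  (v0,v9,v5) [+--] → (0.8639, 1.70516, -0.532957)–(0.8639, 2.23817, 0)  len=0.7537
  (v20,v0,v21) [-+-] → (0.8639, -2.23817, 0)–(0.8639, -1.70516, 0.532957)  len=0.7537
  (v21,v0,v1) [-++] → (0.8639, -1.70516, 0.532957)–(0.8639, -1.62943, 0.6087)  len=0.1071
  (v21,v1,v22) [-+-] → (0.8639, -1.62943, 0.6087)–(0.8639, -0.916815, 0.44046)  len=0.7322
  (v22,v1,v2) [-++] → (0.8639, -0.916815, 0.44046)–(0.8639, -0.64458, 0.3762)  len=0.2797
  (v22,v2,v23) [-+-] → (0.8639, -0.64458, 0.3762)–(0.8639, -0.64458, -0.00657992)  len=0.3828
  (v23,v2,v3) [-++] → (0.8639, -0.64458, -0.00657992)–(0.8639, -0.64458, -0.3762)  len=0.3696
  (v23,v3,v24) [-+-] → (0.8639, -0.64458, -0.3762)–(0.8639, -1.304, -0.531876)  len=0.6775
  (v24,v3,v4) [-++] → (0.8639, -1.304, -0.531876)–(0.8639, -1.62943, -0.6087)  len=0.3344
  (v24,v4,v20) [-+-] → (0.8639, -1.62943, -0.6087)–(0.8639, -2.19322, -0.0449513)  len=0.7973
  (v20,v4,v0) [-++] → (0.8639, -2.19322, -0.0449513)–(0.8639, -2.23817, 0)  len=0.0636

Chained into 2 loop(s):
  loop 1: 10 segments, perimeter = 4.4980
  loop 2: 10 segments, perimeter = 4.4980
Total perimeter = 8.996

loops=2 perimeter=8.996


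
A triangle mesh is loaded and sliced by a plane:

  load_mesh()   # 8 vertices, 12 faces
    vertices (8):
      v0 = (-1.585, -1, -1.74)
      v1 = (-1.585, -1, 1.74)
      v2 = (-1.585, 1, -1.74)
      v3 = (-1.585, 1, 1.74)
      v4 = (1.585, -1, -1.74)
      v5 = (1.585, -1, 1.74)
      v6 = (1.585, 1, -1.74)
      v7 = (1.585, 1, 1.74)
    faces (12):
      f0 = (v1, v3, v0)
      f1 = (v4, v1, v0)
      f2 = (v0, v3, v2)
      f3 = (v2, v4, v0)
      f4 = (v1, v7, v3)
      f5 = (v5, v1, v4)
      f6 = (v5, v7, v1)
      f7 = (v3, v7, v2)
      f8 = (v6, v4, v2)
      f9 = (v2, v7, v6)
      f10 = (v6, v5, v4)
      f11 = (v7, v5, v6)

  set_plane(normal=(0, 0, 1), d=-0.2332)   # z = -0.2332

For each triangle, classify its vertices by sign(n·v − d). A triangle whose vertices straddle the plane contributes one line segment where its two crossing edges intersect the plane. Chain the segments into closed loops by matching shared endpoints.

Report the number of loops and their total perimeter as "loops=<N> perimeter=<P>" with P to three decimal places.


loops=1 perimeter=10.340

Straddling triangles (8 of 12):
  (v1,v3,v0) [++-] → (-1.585, -0.134023, -0.2332)–(-1.585, -1, -0.2332)  len=0.8660
  (v4,v1,v0) [-+-] → (0.212426, -1, -0.2332)–(-1.585, -1, -0.2332)  len=1.7974
  (v0,v3,v2) [-+-] → (-1.585, -0.134023, -0.2332)–(-1.585, 1, -0.2332)  len=1.1340
  (v5,v1,v4) [++-] → (0.212426, -1, -0.2332)–(1.585, -1, -0.2332)  len=1.3726
  (v3,v7,v2) [++-] → (-0.212426, 1, -0.2332)–(-1.585, 1, -0.2332)  len=1.3726
  (v2,v7,v6) [-+-] → (-0.212426, 1, -0.2332)–(1.585, 1, -0.2332)  len=1.7974
  (v6,v5,v4) [-+-] → (1.585, 0.134023, -0.2332)–(1.585, -1, -0.2332)  len=1.1340
  (v7,v5,v6) [++-] → (1.585, 0.134023, -0.2332)–(1.585, 1, -0.2332)  len=0.8660

Chained into 1 loop(s):
  loop 1: 8 segments, perimeter = 10.3400
Total perimeter = 10.340


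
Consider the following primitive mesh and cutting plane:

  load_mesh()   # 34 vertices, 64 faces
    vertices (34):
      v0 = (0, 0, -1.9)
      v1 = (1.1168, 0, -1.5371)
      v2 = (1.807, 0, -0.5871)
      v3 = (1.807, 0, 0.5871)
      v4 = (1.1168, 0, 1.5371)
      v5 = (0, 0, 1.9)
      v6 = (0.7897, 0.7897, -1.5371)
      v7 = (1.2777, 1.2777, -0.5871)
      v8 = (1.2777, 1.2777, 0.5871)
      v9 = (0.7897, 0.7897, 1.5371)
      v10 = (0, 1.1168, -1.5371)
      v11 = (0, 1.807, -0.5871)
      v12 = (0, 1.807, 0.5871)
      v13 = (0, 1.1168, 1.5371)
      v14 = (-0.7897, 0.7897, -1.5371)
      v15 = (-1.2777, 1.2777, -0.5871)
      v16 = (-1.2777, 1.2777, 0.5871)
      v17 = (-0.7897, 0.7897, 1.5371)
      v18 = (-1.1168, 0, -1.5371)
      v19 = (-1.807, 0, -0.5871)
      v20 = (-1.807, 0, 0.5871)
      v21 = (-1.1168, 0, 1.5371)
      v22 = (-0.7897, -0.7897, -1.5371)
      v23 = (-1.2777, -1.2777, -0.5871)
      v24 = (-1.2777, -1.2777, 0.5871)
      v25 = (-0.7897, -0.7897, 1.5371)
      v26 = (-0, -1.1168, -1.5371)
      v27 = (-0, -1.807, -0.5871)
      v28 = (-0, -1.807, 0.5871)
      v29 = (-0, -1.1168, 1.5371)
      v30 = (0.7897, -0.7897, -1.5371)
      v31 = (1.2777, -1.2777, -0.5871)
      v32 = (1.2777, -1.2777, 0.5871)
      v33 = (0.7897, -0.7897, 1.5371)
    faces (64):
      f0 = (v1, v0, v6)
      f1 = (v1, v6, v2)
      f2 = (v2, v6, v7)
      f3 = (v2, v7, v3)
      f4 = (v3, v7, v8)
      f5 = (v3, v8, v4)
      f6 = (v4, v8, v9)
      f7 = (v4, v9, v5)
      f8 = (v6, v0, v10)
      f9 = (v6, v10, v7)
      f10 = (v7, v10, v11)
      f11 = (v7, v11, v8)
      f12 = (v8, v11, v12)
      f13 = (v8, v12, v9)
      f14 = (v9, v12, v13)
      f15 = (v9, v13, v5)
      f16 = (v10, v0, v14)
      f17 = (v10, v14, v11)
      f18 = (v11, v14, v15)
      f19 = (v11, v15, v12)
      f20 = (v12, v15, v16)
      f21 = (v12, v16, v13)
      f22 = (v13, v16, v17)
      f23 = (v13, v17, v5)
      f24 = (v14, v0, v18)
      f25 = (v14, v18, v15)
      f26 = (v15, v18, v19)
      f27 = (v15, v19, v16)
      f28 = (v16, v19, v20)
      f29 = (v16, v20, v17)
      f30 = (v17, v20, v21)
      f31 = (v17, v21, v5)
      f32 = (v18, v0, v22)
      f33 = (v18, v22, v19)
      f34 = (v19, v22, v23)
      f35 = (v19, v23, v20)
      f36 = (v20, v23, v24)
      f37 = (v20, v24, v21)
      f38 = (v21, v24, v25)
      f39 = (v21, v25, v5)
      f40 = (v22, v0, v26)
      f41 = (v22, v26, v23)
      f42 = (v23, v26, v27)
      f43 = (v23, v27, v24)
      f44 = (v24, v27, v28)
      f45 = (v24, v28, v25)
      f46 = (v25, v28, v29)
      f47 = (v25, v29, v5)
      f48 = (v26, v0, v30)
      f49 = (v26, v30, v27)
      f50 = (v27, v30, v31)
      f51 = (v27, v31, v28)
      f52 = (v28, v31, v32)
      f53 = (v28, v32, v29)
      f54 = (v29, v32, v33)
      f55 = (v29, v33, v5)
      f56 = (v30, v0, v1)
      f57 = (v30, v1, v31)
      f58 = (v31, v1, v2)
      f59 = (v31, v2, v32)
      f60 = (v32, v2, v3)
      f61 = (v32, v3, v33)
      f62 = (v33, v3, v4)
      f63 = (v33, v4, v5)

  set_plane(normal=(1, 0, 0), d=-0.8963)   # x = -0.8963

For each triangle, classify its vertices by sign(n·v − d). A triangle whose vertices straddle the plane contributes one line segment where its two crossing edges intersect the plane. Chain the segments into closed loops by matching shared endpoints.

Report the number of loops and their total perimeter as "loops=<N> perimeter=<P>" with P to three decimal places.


loops=1 perimeter=9.844

Straddling triangles (20 of 64):
  (v11,v14,v15) [++-] → (-0.8963, 0.8963, -1.32958)–(-0.8963, 1.4357, -0.5871)  len=0.9177
  (v11,v15,v12) [+-+] → (-0.8963, 1.4357, -0.5871)–(-0.8963, 1.4357, -0.236595)  len=0.3505
  (v12,v15,v16) [+--] → (-0.8963, 1.4357, -0.236595)–(-0.8963, 1.4357, 0.5871)  len=0.8237
  (v12,v16,v13) [+-+] → (-0.8963, 1.4357, 0.5871)–(-0.8963, 1.22967, 0.87068)  len=0.3505
  (v13,v16,v17) [+-+] → (-0.8963, 1.22967, 0.87068)–(-0.8963, 0.8963, 1.32958)  len=0.5672
  (v14,v0,v18) [++-] → (-0.8963, 0, -1.60875)–(-0.8963, 0.532341, -1.5371)  len=0.5371
  (v14,v18,v15) [+--] → (-0.8963, 0.532341, -1.5371)–(-0.8963, 0.8963, -1.32958)  len=0.4190
  (v16,v20,v17) [--+] → (-0.8963, 0.70695, 1.43755)–(-0.8963, 0.8963, 1.32958)  len=0.2180
  (v17,v20,v21) [+--] → (-0.8963, 0.70695, 1.43755)–(-0.8963, 0.532341, 1.5371)  len=0.2010
  (v17,v21,v5) [+-+] → (-0.8963, 0.532341, 1.5371)–(-0.8963, 0, 1.60875)  len=0.5371
  (v18,v0,v22) [-++] → (-0.8963, 0, -1.60875)–(-0.8963, -0.532341, -1.5371)  len=0.5371
  (v18,v22,v19) [-+-] → (-0.8963, -0.532341, -1.5371)–(-0.8963, -0.70695, -1.43755)  len=0.2010
  (v19,v22,v23) [-+-] → (-0.8963, -0.70695, -1.43755)–(-0.8963, -0.8963, -1.32958)  len=0.2180
  (v21,v24,v25) [--+] → (-0.8963, -0.8963, 1.32958)–(-0.8963, -0.532341, 1.5371)  len=0.4190
  (v21,v25,v5) [-++] → (-0.8963, -0.532341, 1.5371)–(-0.8963, 0, 1.60875)  len=0.5371
  (v22,v26,v23) [++-] → (-0.8963, -1.22967, -0.87068)–(-0.8963, -0.8963, -1.32958)  len=0.5672
  (v23,v26,v27) [-++] → (-0.8963, -1.22967, -0.87068)–(-0.8963, -1.4357, -0.5871)  len=0.3505
  (v23,v27,v24) [-+-] → (-0.8963, -1.4357, -0.5871)–(-0.8963, -1.4357, 0.236595)  len=0.8237
  (v24,v27,v28) [-++] → (-0.8963, -1.4357, 0.236595)–(-0.8963, -1.4357, 0.5871)  len=0.3505
  (v24,v28,v25) [-++] → (-0.8963, -1.4357, 0.5871)–(-0.8963, -0.8963, 1.32958)  len=0.9177

Chained into 1 loop(s):
  loop 1: 20 segments, perimeter = 9.8437
Total perimeter = 9.844
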